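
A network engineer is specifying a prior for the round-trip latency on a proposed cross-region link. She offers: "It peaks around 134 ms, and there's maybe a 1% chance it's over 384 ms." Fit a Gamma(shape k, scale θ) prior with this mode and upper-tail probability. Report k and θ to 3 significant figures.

Gamma(k,θ) with k>1 has mode (k−1)θ, so θ = 134/(k−1).
Need P(X < 384) = 0.99 with θ tied to k this way. Start at k = 2, θ = 134: P(X<384) ≈ 0.780.
Too low — raise k to concentrate. Iterating converges to k ≈ 5.11.
Then θ = 134/(5.11−1) ≈ 32.6.

k ≈ 5.11, θ ≈ 32.6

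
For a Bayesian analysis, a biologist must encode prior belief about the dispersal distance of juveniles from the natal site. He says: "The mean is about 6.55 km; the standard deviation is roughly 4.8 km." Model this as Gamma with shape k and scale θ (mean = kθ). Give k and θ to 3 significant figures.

k ≈ 1.86, θ ≈ 3.52

For Gamma(k, scale θ): mean = kθ, variance = kθ², so CV = 1/√k.
CV = SD/mean = 4.8/6.55 = 0.7328, hence k = 1/CV² = 1.86.
Then θ = mean/k = 6.55/1.86 = 3.52.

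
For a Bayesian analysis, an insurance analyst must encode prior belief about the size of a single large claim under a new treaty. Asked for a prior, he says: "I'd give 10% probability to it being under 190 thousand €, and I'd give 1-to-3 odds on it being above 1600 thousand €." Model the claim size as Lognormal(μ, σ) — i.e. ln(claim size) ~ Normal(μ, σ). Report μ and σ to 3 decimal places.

If T ~ Lognormal(μ,σ) then ln T ~ Normal(μ,σ), so the p-quantile of ln T is μ + z_p·σ.
ln(190) = 5.247 and ln(1600) = 7.378; z_{0.1} = -1.282, z_{0.75} = 0.6745.
σ = (7.378 − 5.247)/(0.6745 − (-1.282)) = 1.089.
μ = 5.247 − (-1.282)·1.089 = 6.643.

μ ≈ 6.643, σ ≈ 1.089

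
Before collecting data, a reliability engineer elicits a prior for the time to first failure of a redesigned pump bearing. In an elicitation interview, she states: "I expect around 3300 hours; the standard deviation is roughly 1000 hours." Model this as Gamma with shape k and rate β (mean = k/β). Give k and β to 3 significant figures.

k ≈ 10.9, β ≈ 0.0033

For Gamma(k, rate β): mean = k/β, variance = k/β², so CV = 1/√k.
CV = SD/mean = 1000/3300 = 0.303, hence k = 1/CV² = 10.9.
Then β = k/mean = 10.9/3300 = 0.0033.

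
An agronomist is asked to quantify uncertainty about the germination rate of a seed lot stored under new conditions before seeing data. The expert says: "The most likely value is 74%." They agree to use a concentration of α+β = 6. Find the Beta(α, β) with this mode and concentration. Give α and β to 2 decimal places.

α = 3.96, β = 2.04

For α,β > 1 the Beta mode is (α−1)/(α+β−2). With α+β = 6, the mode is (α−1)/4.
Set (α−1)/4 = 0.74 → α = 1 + 0.74·4 = 3.96.
β = 6 − α = 2.04.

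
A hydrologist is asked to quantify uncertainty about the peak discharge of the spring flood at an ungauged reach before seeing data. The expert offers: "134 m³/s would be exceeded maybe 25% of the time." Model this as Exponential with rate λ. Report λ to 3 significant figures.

λ ≈ 0.0103

P(T > 134.0) = e^(−λ·134.0) = 0.25, so λ = −ln(0.25)/134.0 = 0.0103.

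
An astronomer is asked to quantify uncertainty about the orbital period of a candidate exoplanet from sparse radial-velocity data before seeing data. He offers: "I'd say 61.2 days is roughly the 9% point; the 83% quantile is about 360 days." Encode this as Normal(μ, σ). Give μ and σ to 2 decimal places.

The p-quantile of Normal(μ,σ) is μ + z_p·σ, with z_{0.09} = -1.341 and z_{0.83} = 0.9542.
Eliminate σ: μ = (z₂·x₁ − z₁·x₂)/(z₂ − z₁) = (0.9542·61.2 − (-1.341)·360)/2.295 = 235.77.
Then σ = (x₂ − x₁)/(z₂ − z₁) = (360 − 61.2)/2.295 = 130.20.

μ = 235.77, σ = 130.20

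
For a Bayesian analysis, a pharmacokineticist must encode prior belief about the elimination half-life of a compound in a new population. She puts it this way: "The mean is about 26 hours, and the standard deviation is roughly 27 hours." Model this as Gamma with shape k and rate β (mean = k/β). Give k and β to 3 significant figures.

k ≈ 0.927, β ≈ 0.0357

For Gamma(k, rate β): mean = k/β, variance = k/β², so CV = 1/√k.
CV = SD/mean = 27/26 = 1.038, hence k = 1/CV² = 0.927.
Then β = k/mean = 0.927/26 = 0.0357.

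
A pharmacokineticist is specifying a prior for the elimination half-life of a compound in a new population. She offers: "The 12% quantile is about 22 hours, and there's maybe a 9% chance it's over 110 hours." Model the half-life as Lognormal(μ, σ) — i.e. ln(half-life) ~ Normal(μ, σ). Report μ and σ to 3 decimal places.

If T ~ Lognormal(μ,σ) then ln T ~ Normal(μ,σ), so the p-quantile of ln T is μ + z_p·σ.
ln(22) = 3.091 and ln(110) = 4.7; z_{0.12} = -1.175, z_{0.91} = 1.341.
σ = (4.7 − 3.091)/(1.341 − (-1.175)) = 0.640.
μ = 3.091 − (-1.175)·0.640 = 3.843.

μ ≈ 3.843, σ ≈ 0.640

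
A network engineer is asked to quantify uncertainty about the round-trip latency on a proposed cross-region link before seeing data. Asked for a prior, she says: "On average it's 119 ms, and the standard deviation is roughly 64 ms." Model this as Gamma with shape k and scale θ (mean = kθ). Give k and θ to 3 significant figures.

k ≈ 3.46, θ ≈ 34.4

For Gamma(k, scale θ): mean = kθ, variance = kθ², so CV = 1/√k.
CV = SD/mean = 64/119 = 0.5378, hence k = 1/CV² = 3.46.
Then θ = mean/k = 119/3.46 = 34.4.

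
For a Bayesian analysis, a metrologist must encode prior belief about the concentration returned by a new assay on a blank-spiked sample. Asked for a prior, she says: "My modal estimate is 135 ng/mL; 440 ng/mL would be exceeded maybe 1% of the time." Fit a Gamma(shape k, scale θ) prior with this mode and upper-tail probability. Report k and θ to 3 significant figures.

Gamma(k,θ) with k>1 has mode (k−1)θ, so θ = 135/(k−1).
Need P(X < 440) = 0.99 with θ tied to k this way. Start at k = 2, θ = 135: P(X<440) ≈ 0.836.
Too low — raise k to concentrate. Iterating converges to k ≈ 4.16.
Then θ = 135/(4.16−1) ≈ 42.7.

k ≈ 4.16, θ ≈ 42.7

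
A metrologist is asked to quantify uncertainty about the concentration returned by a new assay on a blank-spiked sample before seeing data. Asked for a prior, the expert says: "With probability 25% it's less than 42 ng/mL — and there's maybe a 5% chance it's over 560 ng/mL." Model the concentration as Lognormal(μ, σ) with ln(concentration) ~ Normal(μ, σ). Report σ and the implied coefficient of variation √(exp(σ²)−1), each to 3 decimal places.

σ ≈ 1.117, CV ≈ 1.575

If T ~ Lognormal(μ,σ) then ln T ~ Normal(μ,σ), so the p-quantile of ln T is μ + z_p·σ.
ln(42) = 3.738 and ln(560) = 6.328; z_{0.25} = -0.6745, z_{0.95} = 1.645.
σ = (6.328 − 3.738)/(1.645 − (-0.6745)) = 1.117.
μ = 3.738 − (-0.6745)·1.117 = 4.491.
CV = √(exp(σ²)−1) = √(exp(1.2473)−1) = 1.575.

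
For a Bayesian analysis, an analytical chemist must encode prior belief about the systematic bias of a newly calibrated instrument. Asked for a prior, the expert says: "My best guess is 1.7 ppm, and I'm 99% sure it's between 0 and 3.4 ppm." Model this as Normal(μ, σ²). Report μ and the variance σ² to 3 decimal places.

A symmetric 99% interval runs μ ± z·σ with z = 2.576.
Half-width = 1.7, so σ = 1.7/2.576 = 0.6600 and σ² = 0.436.
μ is the stated best guess, 1.700.

μ = 1.700, σ² = 0.436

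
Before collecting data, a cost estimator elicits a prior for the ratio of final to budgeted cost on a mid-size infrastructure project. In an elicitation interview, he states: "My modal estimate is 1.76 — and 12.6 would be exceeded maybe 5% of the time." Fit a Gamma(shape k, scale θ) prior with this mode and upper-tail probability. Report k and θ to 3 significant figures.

Gamma(k,θ) with k>1 has mode (k−1)θ, so θ = 1.76/(k−1).
Need P(X < 12.6) = 0.95 with θ tied to k this way. Start at k = 2, θ = 1.76: P(X<12.6) ≈ 0.994.
Too high — lower k to spread out. Iterating converges to k ≈ 1.56.
Then θ = 1.76/(1.56−1) ≈ 3.14.

k ≈ 1.56, θ ≈ 3.14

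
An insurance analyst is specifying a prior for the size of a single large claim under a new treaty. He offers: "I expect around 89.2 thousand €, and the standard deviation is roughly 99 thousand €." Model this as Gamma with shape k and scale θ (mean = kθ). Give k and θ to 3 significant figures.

For Gamma(k, scale θ): mean = kθ, variance = kθ², so CV = 1/√k.
CV = SD/mean = 99/89.2 = 1.11, hence k = 1/CV² = 0.812.
Then θ = mean/k = 89.2/0.812 = 110.

k ≈ 0.812, θ ≈ 110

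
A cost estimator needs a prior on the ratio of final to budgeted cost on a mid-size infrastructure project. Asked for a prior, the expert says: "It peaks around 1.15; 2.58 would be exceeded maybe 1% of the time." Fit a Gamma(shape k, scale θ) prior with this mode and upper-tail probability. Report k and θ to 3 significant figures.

k ≈ 8.35, θ ≈ 0.156

Gamma(k,θ) with k>1 has mode (k−1)θ, so θ = 1.15/(k−1).
Need P(X < 2.58) = 0.99 with θ tied to k this way. Start at k = 2, θ = 1.15: P(X<2.58) ≈ 0.656.
Too low — raise k to concentrate. Iterating converges to k ≈ 8.35.
Then θ = 1.15/(8.35−1) ≈ 0.156.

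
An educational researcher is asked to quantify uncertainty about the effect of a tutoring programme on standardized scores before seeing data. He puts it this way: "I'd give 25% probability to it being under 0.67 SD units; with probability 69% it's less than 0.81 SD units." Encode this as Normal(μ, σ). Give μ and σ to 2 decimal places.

μ = 0.75, σ = 0.12

For Normal(μ,σ), the p-quantile is μ + z_p·σ. Here z_{0.25} = -0.6745, z_{0.69} = 0.4959.
So 0.67 = μ − 0.6745σ and 0.81 = μ + 0.4959σ.
Subtracting: σ = (0.81 − 0.67)/(0.4959 − (-0.6745)) = 0.12.
Then μ = 0.67 − (-0.6745)·0.12 = 0.75.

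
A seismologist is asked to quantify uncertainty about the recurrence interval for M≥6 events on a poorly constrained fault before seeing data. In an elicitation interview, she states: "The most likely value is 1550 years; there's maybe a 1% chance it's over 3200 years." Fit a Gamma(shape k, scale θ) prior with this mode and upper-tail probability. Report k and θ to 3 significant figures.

k ≈ 10.3, θ ≈ 167

Gamma(k,θ) with k>1 has mode (k−1)θ, so θ = 1550/(k−1).
Need P(X < 3200) = 0.99 with θ tied to k this way. Start at k = 2, θ = 1550: P(X<3200) ≈ 0.611.
Too low — raise k to concentrate. Iterating converges to k ≈ 10.3.
Then θ = 1550/(10.3−1) ≈ 167.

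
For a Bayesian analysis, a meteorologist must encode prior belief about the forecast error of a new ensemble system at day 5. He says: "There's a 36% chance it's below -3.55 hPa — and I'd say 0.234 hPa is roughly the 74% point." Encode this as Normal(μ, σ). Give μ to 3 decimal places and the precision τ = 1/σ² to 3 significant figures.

For Normal(μ,σ), the p-quantile is μ + z_p·σ. Here z_{0.36} = -0.3585, z_{0.74} = 0.6433.
So -3.55 = μ − 0.3585σ and 0.234 = μ + 0.6433σ.
Subtracting: σ = (0.234 − -3.55)/(0.6433 − (-0.3585)) = 3.777.
Then μ = -3.55 − (-0.3585)·3.777 = -2.196.
Precision τ = 1/σ² = 1/3.777² = 0.0701.

μ = -2.196, τ = 0.0701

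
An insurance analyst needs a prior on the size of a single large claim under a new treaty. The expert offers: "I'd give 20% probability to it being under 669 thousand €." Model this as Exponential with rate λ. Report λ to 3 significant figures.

P(T < 669.0) = 1 − e^(−λ·669.0) = 0.2, so λ = −ln(1−0.2)/669.0 = −ln(0.8)/669.0 = 0.000334.

λ ≈ 0.000334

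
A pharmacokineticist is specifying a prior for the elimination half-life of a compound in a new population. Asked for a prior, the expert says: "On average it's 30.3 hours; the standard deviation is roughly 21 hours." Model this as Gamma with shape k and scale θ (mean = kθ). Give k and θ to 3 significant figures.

For Gamma(k, scale θ): mean = kθ, variance = kθ², so CV = 1/√k.
CV = SD/mean = 21/30.3 = 0.6931, hence k = 1/CV² = 2.08.
Then θ = mean/k = 30.3/2.08 = 14.6.

k ≈ 2.08, θ ≈ 14.6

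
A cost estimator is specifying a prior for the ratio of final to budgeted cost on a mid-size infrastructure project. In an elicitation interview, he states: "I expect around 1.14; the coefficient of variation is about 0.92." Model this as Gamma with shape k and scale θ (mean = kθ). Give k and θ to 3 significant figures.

For Gamma(k, scale θ): mean = kθ, variance = kθ², so CV = 1/√k.
CV = 0.92, hence k = 1/CV² = 1.18.
Then θ = mean/k = 1.14/1.18 = 0.965.

k ≈ 1.18, θ ≈ 0.965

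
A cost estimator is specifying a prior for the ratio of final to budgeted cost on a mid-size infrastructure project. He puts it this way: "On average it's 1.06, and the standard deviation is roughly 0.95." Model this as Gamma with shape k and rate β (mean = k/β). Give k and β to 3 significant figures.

k ≈ 1.24, β ≈ 1.17

For Gamma(k, rate β): mean = k/β, variance = k/β², so CV = 1/√k.
CV = SD/mean = 0.95/1.06 = 0.8962, hence k = 1/CV² = 1.24.
Then β = k/mean = 1.24/1.06 = 1.17.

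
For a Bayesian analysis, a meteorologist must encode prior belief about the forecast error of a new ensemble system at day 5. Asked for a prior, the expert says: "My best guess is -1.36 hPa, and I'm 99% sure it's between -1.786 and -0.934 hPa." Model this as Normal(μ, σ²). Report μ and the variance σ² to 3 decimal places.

A symmetric 99% interval runs μ ± z·σ with z = 2.576.
Half-width = 0.426, so σ = 0.426/2.576 = 0.1654 and σ² = 0.027.
μ is the stated best guess, -1.360.

μ = -1.360, σ² = 0.027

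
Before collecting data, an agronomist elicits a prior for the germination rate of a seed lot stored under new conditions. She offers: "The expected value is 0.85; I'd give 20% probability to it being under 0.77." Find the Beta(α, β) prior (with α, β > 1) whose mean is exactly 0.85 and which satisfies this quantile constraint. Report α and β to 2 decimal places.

α ≈ 9.37, β ≈ 1.65

With mean 0.85 fixed, write α = 0.85s, β = 0.15s where s = α+β.
Need P(θ < 0.77) = 0.2 under Beta(0.85s, 0.15s). Normal approximation: (q−m)/√(m(1−m)/s) ≈ z_{0.2} = -0.842, so s ≈ 0.85·0.15·(-0.842)²/(0.77−0.85)² = 14.1.
At s = 14.1: P(θ<0.77) ≈ 0.182. Adjusting to match 0.2 gives s ≈ 11.03.
So α = 0.85·11.03 ≈ 9.37, β = 0.15·11.03 ≈ 1.65.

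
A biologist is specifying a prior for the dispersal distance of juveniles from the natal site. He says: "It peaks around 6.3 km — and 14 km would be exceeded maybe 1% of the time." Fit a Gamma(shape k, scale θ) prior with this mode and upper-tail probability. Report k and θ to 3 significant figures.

k ≈ 8.55, θ ≈ 0.835

Gamma(k,θ) with k>1 has mode (k−1)θ, so θ = 6.3/(k−1).
Need P(X < 14) = 0.99 with θ tied to k this way. Start at k = 2, θ = 6.3: P(X<14) ≈ 0.651.
Too low — raise k to concentrate. Iterating converges to k ≈ 8.55.
Then θ = 6.3/(8.55−1) ≈ 0.835.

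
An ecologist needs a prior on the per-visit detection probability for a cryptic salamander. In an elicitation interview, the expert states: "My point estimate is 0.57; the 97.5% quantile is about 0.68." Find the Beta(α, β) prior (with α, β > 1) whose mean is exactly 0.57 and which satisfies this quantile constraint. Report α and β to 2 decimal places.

α ≈ 42.11, β ≈ 31.77

With mean 0.57 fixed, write α = 0.57s, β = 0.43s where s = α+β.
Need P(θ < 0.68) = 0.975 under Beta(0.57s, 0.43s). Normal approximation: (q−m)/√(m(1−m)/s) ≈ z_{0.975} = 1.96, so s ≈ 0.57·0.43·(1.96)²/(0.68−0.57)² = 77.8.
At s = 77.8: P(θ<0.68) ≈ 0.978. Adjusting to match 0.975 gives s ≈ 73.88.
So α = 0.57·73.88 ≈ 42.11, β = 0.43·73.88 ≈ 31.77.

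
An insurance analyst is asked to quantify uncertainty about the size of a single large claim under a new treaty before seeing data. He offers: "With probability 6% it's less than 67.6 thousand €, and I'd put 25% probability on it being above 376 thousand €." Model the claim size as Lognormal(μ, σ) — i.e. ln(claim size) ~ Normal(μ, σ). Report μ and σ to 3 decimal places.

μ ≈ 5.410, σ ≈ 0.770

If T ~ Lognormal(μ,σ) then ln T ~ Normal(μ,σ), so the p-quantile of ln T is μ + z_p·σ.
ln(67.6) = 4.214 and ln(376) = 5.93; z_{0.06} = -1.555, z_{0.75} = 0.6745.
σ = (5.93 − 4.214)/(0.6745 − (-1.555)) = 0.770.
μ = 4.214 − (-1.555)·0.770 = 5.410.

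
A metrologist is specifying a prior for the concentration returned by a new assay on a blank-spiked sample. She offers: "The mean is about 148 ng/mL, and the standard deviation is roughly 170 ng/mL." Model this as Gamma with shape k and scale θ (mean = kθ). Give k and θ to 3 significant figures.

k ≈ 0.758, θ ≈ 195

For Gamma(k, scale θ): mean = kθ, variance = kθ², so CV = 1/√k.
CV = SD/mean = 170/148 = 1.149, hence k = 1/CV² = 0.758.
Then θ = mean/k = 148/0.758 = 195.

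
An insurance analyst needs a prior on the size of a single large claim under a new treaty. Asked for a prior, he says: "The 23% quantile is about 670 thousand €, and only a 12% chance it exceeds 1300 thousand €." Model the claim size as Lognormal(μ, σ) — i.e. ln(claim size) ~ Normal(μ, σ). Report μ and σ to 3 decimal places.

If T ~ Lognormal(μ,σ) then ln T ~ Normal(μ,σ), so the p-quantile of ln T is μ + z_p·σ.
ln(670) = 6.507 and ln(1300) = 7.17; z_{0.23} = -0.7388, z_{0.88} = 1.175.
σ = (7.17 − 6.507)/(1.175 − (-0.7388)) = 0.346.
μ = 6.507 − (-0.7388)·0.346 = 6.763.

μ ≈ 6.763, σ ≈ 0.346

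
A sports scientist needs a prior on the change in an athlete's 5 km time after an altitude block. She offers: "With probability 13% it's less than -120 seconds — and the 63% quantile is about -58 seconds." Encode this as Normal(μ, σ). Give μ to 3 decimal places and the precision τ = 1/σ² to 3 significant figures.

The p-quantile of Normal(μ,σ) is μ + z_p·σ, with z_{0.13} = -1.126 and z_{0.63} = 0.3319.
Eliminate σ: μ = (z₂·x₁ − z₁·x₂)/(z₂ − z₁) = (0.3319·-120 − (-1.126)·-58)/1.458 = -72.109.
Then σ = (x₂ − x₁)/(z₂ − z₁) = (-58 − -120)/1.458 = 42.517.
Precision τ = 1/σ² = 1/42.52² = 0.000553.

μ = -72.109, τ = 0.000553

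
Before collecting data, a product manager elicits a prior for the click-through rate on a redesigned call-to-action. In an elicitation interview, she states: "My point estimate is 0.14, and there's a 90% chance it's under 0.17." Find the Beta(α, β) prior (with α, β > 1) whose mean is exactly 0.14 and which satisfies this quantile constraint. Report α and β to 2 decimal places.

α ≈ 31.98, β ≈ 196.42

With mean 0.14 fixed, write α = 0.14s, β = 0.86s where s = α+β.
Need P(θ < 0.17) = 0.9 under Beta(0.14s, 0.86s). Normal approximation: (q−m)/√(m(1−m)/s) ≈ z_{0.9} = 1.28, so s ≈ 0.14·0.86·(1.28)²/(0.17−0.14)² = 219.7.
At s = 219.7: P(θ<0.17) ≈ 0.896. Adjusting to match 0.9 gives s ≈ 228.39.
So α = 0.14·228.39 ≈ 31.98, β = 0.86·228.39 ≈ 196.42.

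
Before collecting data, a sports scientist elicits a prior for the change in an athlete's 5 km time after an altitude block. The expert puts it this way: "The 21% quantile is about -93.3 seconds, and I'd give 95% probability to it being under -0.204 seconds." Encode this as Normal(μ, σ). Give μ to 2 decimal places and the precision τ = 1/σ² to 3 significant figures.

The p-quantile of Normal(μ,σ) is μ + z_p·σ, with z_{0.21} = -0.8064 and z_{0.95} = 1.645.
Eliminate σ: μ = (z₂·x₁ − z₁·x₂)/(z₂ − z₁) = (1.645·-93.3 − (-0.8064)·-0.204)/2.451 = -62.67.
Then σ = (x₂ − x₁)/(z₂ − z₁) = (-0.204 − -93.3)/2.451 = 37.98.
Precision τ = 1/σ² = 1/37.98² = 0.000693.

μ = -62.67, τ = 0.000693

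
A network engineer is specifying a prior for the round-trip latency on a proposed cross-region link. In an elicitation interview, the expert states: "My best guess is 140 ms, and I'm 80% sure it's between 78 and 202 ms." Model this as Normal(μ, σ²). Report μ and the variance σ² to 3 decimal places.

μ = 140.000, σ² = 2340.514

A symmetric 80% interval runs μ ± z·σ with z = 1.282.
Half-width = 62, so σ = 62/1.282 = 48.3789 and σ² = 2340.514.
μ is the stated best guess, 140.000.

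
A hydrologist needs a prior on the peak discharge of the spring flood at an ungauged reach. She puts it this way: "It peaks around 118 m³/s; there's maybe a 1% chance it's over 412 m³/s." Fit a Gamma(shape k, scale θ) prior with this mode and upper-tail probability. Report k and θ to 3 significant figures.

k ≈ 3.77, θ ≈ 42.6

Gamma(k,θ) with k>1 has mode (k−1)θ, so θ = 118/(k−1).
Need P(X < 412) = 0.99 with θ tied to k this way. Start at k = 2, θ = 118: P(X<412) ≈ 0.863.
Too low — raise k to concentrate. Iterating converges to k ≈ 3.77.
Then θ = 118/(3.77−1) ≈ 42.6.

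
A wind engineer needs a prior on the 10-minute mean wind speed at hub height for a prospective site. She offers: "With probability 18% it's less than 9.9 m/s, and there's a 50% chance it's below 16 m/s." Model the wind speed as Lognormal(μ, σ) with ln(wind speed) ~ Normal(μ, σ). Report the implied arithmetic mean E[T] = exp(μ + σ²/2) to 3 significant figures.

If T ~ Lognormal(μ,σ) then ln T ~ Normal(μ,σ), so the p-quantile of ln T is μ + z_p·σ.
ln(9.9) = 2.293 and ln(16) = 2.773; z_{0.18} = -0.9154, z_{0.5} = 0.
σ = (2.773 − 2.293)/(0 − (-0.9154)) = 0.524.
μ = 2.293 − (-0.9154)·0.524 = 2.773.
E[T] = exp(μ + σ²/2) = exp(2.773 + 0.1375) = 18.4 m/s.

E[T] ≈ 18.4 m/s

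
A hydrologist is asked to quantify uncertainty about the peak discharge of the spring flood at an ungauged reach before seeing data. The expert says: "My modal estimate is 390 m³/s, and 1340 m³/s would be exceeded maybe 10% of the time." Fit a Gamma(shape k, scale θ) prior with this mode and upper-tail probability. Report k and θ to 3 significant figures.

Gamma(k,θ) with k>1 has mode (k−1)θ, so θ = 390/(k−1).
Need P(X < 1340) = 0.9 with θ tied to k this way. Start at k = 2, θ = 390: P(X<1340) ≈ 0.857.
Too low — raise k to concentrate. Iterating converges to k ≈ 2.23.
Then θ = 390/(2.23−1) ≈ 317.

k ≈ 2.23, θ ≈ 317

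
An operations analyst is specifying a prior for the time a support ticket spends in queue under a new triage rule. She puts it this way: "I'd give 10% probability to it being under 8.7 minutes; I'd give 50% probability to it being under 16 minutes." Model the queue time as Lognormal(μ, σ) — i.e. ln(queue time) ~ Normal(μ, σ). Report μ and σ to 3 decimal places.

If T ~ Lognormal(μ,σ) then ln T ~ Normal(μ,σ), so the p-quantile of ln T is μ + z_p·σ.
ln(8.7) = 2.163 and ln(16) = 2.773; z_{0.1} = -1.282, z_{0.5} = 0.
σ = (2.773 − 2.163)/(0 − (-1.282)) = 0.475.
μ = 2.163 − (-1.282)·0.475 = 2.773.

μ ≈ 2.773, σ ≈ 0.475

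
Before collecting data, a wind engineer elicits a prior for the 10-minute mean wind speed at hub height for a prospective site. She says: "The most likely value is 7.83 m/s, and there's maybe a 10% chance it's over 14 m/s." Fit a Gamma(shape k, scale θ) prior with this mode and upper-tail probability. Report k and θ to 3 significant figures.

k ≈ 6.64, θ ≈ 1.39

Gamma(k,θ) with k>1 has mode (k−1)θ, so θ = 7.83/(k−1).
Need P(X < 14) = 0.9 with θ tied to k this way. Start at k = 2, θ = 7.83: P(X<14) ≈ 0.534.
Too low — raise k to concentrate. Iterating converges to k ≈ 6.64.
Then θ = 7.83/(6.64−1) ≈ 1.39.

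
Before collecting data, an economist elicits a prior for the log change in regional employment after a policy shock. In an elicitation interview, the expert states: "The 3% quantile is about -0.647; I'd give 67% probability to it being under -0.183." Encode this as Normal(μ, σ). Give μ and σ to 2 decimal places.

μ = -0.27, σ = 0.20

For Normal(μ,σ), the p-quantile is μ + z_p·σ. Here z_{0.03} = -1.881, z_{0.67} = 0.4399.
So -0.647 = μ − 1.881σ and -0.183 = μ + 0.4399σ.
Subtracting: σ = (-0.183 − -0.647)/(0.4399 − (-1.881)) = 0.20.
Then μ = -0.647 − (-1.881)·0.20 = -0.27.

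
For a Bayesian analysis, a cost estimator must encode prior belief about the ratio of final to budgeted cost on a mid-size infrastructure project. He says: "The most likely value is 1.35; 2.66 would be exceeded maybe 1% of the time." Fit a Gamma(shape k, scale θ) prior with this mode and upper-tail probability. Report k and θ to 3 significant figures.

k ≈ 11.7, θ ≈ 0.126

Gamma(k,θ) with k>1 has mode (k−1)θ, so θ = 1.35/(k−1).
Need P(X < 2.66) = 0.99 with θ tied to k this way. Start at k = 2, θ = 1.35: P(X<2.66) ≈ 0.586.
Too low — raise k to concentrate. Iterating converges to k ≈ 11.7.
Then θ = 1.35/(11.7−1) ≈ 0.126.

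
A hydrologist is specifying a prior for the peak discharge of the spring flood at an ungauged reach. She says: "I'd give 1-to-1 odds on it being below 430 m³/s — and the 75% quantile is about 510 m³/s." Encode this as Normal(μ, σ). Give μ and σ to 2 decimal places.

For Normal(μ,σ), the p-quantile is μ + z_p·σ. Here z_{0.5} = 0, z_{0.75} = 0.6745.
So 430 = μ + 0σ and 510 = μ + 0.6745σ.
Subtracting: σ = (510 − 430)/(0.6745 − (0)) = 118.61.
Then μ = 430 − (0)·118.61 = 430.00.

μ = 430.00, σ = 118.61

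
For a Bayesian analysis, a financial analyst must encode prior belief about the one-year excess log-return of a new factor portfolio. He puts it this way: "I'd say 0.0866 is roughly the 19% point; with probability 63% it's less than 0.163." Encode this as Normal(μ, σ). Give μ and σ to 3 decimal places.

μ = 0.142, σ = 0.063

The p-quantile of Normal(μ,σ) is μ + z_p·σ, with z_{0.19} = -0.8779 and z_{0.63} = 0.3319.
Eliminate σ: μ = (z₂·x₁ − z₁·x₂)/(z₂ − z₁) = (0.3319·0.0866 − (-0.8779)·0.163)/1.21 = 0.142.
Then σ = (x₂ − x₁)/(z₂ − z₁) = (0.163 − 0.0866)/1.21 = 0.063.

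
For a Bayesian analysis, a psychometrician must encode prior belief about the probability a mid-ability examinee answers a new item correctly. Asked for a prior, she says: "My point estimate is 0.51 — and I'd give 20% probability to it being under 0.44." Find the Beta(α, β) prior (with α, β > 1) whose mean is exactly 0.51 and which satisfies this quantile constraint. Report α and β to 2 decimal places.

With mean 0.51 fixed, write α = 0.51s, β = 0.49s where s = α+β.
Need P(θ < 0.44) = 0.2 under Beta(0.51s, 0.49s). Normal approximation: (q−m)/√(m(1−m)/s) ≈ z_{0.2} = -0.842, so s ≈ 0.51·0.49·(-0.842)²/(0.44−0.51)² = 36.1.
At s = 36.1: P(θ<0.44) ≈ 0.200. Adjusting to match 0.2 gives s ≈ 36.21.
So α = 0.51·36.21 ≈ 18.47, β = 0.49·36.21 ≈ 17.74.

α ≈ 18.47, β ≈ 17.74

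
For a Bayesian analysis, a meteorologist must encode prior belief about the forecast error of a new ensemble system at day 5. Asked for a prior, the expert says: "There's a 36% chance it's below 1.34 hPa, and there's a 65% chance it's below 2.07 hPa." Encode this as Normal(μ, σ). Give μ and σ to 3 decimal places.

For Normal(μ,σ), the p-quantile is μ + z_p·σ. Here z_{0.36} = -0.3585, z_{0.65} = 0.3853.
So 1.34 = μ − 0.3585σ and 2.07 = μ + 0.3853σ.
Subtracting: σ = (2.07 − 1.34)/(0.3853 − (-0.3585)) = 0.981.
Then μ = 1.34 − (-0.3585)·0.981 = 1.692.

μ = 1.692, σ = 0.981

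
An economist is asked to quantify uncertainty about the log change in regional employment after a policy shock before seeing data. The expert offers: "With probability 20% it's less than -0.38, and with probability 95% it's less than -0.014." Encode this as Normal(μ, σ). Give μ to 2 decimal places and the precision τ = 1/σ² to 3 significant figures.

The p-quantile of Normal(μ,σ) is μ + z_p·σ, with z_{0.2} = -0.8416 and z_{0.95} = 1.645.
Eliminate σ: μ = (z₂·x₁ − z₁·x₂)/(z₂ − z₁) = (1.645·-0.38 − (-0.8416)·-0.014)/2.486 = -0.26.
Then σ = (x₂ − x₁)/(z₂ − z₁) = (-0.014 − -0.38)/2.486 = 0.15.
Precision τ = 1/σ² = 1/0.1472² = 46.2.

μ = -0.26, τ = 46.2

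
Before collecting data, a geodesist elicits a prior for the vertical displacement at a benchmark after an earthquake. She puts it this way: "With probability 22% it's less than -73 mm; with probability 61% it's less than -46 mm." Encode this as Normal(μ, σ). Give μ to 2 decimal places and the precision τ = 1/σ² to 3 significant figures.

μ = -53.17, τ = 0.00152

The p-quantile of Normal(μ,σ) is μ + z_p·σ, with z_{0.22} = -0.7722 and z_{0.61} = 0.2793.
Eliminate σ: μ = (z₂·x₁ − z₁·x₂)/(z₂ − z₁) = (0.2793·-73 − (-0.7722)·-46)/1.052 = -53.17.
Then σ = (x₂ − x₁)/(z₂ − z₁) = (-46 − -73)/1.052 = 25.68.
Precision τ = 1/σ² = 1/25.68² = 0.00152.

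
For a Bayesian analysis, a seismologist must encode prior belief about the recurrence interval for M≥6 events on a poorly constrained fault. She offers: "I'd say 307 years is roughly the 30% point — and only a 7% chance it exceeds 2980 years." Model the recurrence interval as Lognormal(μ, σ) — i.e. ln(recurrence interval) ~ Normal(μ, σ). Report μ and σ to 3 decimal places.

μ ≈ 6.323, σ ≈ 1.136

If T ~ Lognormal(μ,σ) then ln T ~ Normal(μ,σ), so the p-quantile of ln T is μ + z_p·σ.
ln(307) = 5.727 and ln(2980) = 8; z_{0.3} = -0.5244, z_{0.93} = 1.476.
σ = (8 − 5.727)/(1.476 − (-0.5244)) = 1.136.
μ = 5.727 − (-0.5244)·1.136 = 6.323.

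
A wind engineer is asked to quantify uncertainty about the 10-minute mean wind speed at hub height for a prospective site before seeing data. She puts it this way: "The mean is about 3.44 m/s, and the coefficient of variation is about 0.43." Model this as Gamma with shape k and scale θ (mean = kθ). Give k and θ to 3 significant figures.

For Gamma(k, scale θ): mean = kθ, variance = kθ², so CV = 1/√k.
CV = 0.43, hence k = 1/CV² = 5.41.
Then θ = mean/k = 3.44/5.41 = 0.636.

k ≈ 5.41, θ ≈ 0.636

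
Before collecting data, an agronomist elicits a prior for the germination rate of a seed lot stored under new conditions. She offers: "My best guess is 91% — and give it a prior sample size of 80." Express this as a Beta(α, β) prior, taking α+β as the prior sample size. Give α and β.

Under the effective-sample-size interpretation, Beta(α, β) has prior mean α/(α+β) and prior sample size α+β.
So α+β = 80 and α/(α+β) = 0.91, giving α = 0.91·80 = 72.8 and β = 80 − 72.8 = 7.2.

α = 72.8, β = 7.2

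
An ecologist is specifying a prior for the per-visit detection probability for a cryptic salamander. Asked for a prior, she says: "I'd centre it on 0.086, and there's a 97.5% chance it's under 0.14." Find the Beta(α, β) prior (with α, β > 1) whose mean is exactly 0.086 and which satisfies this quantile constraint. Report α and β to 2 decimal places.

With mean 0.086 fixed, write α = 0.086s, β = 0.914s where s = α+β.
Need P(θ < 0.14) = 0.975 under Beta(0.086s, 0.914s). Normal approximation: (q−m)/√(m(1−m)/s) ≈ z_{0.975} = 1.96, so s ≈ 0.086·0.914·(1.96)²/(0.14−0.086)² = 103.6.
At s = 103.6: P(θ<0.14) ≈ 0.962. Adjusting to match 0.975 gives s ≈ 128.51.
So α = 0.086·128.51 ≈ 11.05, β = 0.914·128.51 ≈ 117.46.

α ≈ 11.05, β ≈ 117.46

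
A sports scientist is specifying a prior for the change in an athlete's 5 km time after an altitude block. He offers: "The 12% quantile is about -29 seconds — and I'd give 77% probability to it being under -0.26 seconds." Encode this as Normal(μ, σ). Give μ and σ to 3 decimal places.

μ = -11.355, σ = 15.017

The p-quantile of Normal(μ,σ) is μ + z_p·σ, with z_{0.12} = -1.175 and z_{0.77} = 0.7388.
Eliminate σ: μ = (z₂·x₁ − z₁·x₂)/(z₂ − z₁) = (0.7388·-29 − (-1.175)·-0.26)/1.914 = -11.355.
Then σ = (x₂ − x₁)/(z₂ − z₁) = (-0.26 − -29)/1.914 = 15.017.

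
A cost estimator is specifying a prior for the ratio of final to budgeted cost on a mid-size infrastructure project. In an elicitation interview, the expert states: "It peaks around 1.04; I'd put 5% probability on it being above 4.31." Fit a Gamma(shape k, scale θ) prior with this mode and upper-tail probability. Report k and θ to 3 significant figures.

Gamma(k,θ) with k>1 has mode (k−1)θ, so θ = 1.04/(k−1).
Need P(X < 4.31) = 0.95 with θ tied to k this way. Start at k = 2, θ = 1.04: P(X<4.31) ≈ 0.918.
Too low — raise k to concentrate. Iterating converges to k ≈ 2.24.
Then θ = 1.04/(2.24−1) ≈ 0.842.

k ≈ 2.24, θ ≈ 0.842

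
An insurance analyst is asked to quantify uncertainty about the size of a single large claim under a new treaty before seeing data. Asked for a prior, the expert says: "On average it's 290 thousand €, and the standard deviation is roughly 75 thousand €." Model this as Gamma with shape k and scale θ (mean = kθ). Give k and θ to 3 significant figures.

For Gamma(k, scale θ): mean = kθ, variance = kθ², so CV = 1/√k.
CV = SD/mean = 75/290 = 0.2586, hence k = 1/CV² = 15.
Then θ = mean/k = 290/15 = 19.4.

k ≈ 15, θ ≈ 19.4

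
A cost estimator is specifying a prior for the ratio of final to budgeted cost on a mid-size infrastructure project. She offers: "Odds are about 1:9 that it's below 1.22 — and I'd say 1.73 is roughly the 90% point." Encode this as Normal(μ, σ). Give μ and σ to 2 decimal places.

The p-quantile of Normal(μ,σ) is μ + z_p·σ, with z_{0.1} = -1.282 and z_{0.9} = 1.282.
Eliminate σ: μ = (z₂·x₁ − z₁·x₂)/(z₂ − z₁) = (1.282·1.22 − (-1.282)·1.73)/2.563 = 1.48.
Then σ = (x₂ − x₁)/(z₂ − z₁) = (1.73 − 1.22)/2.563 = 0.20.

μ = 1.48, σ = 0.20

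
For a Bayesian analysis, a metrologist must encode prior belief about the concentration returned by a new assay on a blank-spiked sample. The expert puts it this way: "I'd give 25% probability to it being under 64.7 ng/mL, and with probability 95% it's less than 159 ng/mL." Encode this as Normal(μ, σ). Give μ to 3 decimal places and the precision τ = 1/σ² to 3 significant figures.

For Normal(μ,σ), the p-quantile is μ + z_p·σ. Here z_{0.25} = -0.6745, z_{0.95} = 1.645.
So 64.7 = μ − 0.6745σ and 159 = μ + 1.645σ.
Subtracting: σ = (159 − 64.7)/(1.645 − (-0.6745)) = 40.658.
Then μ = 64.7 − (-0.6745)·40.658 = 92.123.
Precision τ = 1/σ² = 1/40.66² = 0.000605.

μ = 92.123, τ = 0.000605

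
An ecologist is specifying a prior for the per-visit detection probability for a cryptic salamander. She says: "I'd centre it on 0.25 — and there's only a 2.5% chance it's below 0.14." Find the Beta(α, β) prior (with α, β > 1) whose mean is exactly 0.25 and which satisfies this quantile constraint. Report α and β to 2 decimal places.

With mean 0.25 fixed, write α = 0.25s, β = 0.75s where s = α+β.
Need P(θ < 0.14) = 0.025 under Beta(0.25s, 0.75s). Normal approximation: (q−m)/√(m(1−m)/s) ≈ z_{0.025} = -1.96, so s ≈ 0.25·0.75·(-1.96)²/(0.14−0.25)² = 59.5.
At s = 59.5: P(θ<0.14) ≈ 0.014. Adjusting to match 0.025 gives s ≈ 48.55.
So α = 0.25·48.55 ≈ 12.14, β = 0.75·48.55 ≈ 36.41.

α ≈ 12.14, β ≈ 36.41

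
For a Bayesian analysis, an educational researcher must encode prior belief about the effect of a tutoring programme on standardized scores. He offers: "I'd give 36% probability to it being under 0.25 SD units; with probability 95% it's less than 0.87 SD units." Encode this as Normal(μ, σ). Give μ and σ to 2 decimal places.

The p-quantile of Normal(μ,σ) is μ + z_p·σ, with z_{0.36} = -0.3585 and z_{0.95} = 1.645.
Eliminate σ: μ = (z₂·x₁ − z₁·x₂)/(z₂ − z₁) = (1.645·0.25 − (-0.3585)·0.87)/2.003 = 0.36.
Then σ = (x₂ − x₁)/(z₂ − z₁) = (0.87 − 0.25)/2.003 = 0.31.

μ = 0.36, σ = 0.31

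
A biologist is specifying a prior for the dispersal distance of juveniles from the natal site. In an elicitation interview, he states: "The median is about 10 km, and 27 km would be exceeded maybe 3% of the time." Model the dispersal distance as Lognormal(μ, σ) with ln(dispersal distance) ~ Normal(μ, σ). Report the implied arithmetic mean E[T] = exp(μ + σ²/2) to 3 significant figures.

E[T] ≈ 11.5 km

If T ~ Lognormal(μ,σ) then ln T ~ Normal(μ,σ), so the p-quantile of ln T is μ + z_p·σ.
ln(10) = 2.303 and ln(27) = 3.296; z_{0.5} = 0, z_{0.97} = 1.881.
σ = (3.296 − 2.303)/(1.881 − (0)) = 0.528.
μ = 2.303 − (0)·0.528 = 2.303.
E[T] = exp(μ + σ²/2) = exp(2.303 + 0.1394) = 11.5 km.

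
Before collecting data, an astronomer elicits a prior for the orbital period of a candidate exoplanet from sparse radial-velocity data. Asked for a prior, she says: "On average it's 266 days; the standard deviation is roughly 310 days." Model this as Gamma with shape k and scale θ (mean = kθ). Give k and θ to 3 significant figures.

For Gamma(k, scale θ): mean = kθ, variance = kθ², so CV = 1/√k.
CV = SD/mean = 310/266 = 1.165, hence k = 1/CV² = 0.736.
Then θ = mean/k = 266/0.736 = 361.

k ≈ 0.736, θ ≈ 361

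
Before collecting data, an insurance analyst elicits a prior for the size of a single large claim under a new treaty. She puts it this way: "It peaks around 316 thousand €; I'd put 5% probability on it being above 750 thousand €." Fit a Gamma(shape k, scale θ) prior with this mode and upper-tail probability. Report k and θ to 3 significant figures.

k ≈ 4.66, θ ≈ 86.4

Gamma(k,θ) with k>1 has mode (k−1)θ, so θ = 316/(k−1).
Need P(X < 750) = 0.95 with θ tied to k this way. Start at k = 2, θ = 316: P(X<750) ≈ 0.686.
Too low — raise k to concentrate. Iterating converges to k ≈ 4.66.
Then θ = 316/(4.66−1) ≈ 86.4.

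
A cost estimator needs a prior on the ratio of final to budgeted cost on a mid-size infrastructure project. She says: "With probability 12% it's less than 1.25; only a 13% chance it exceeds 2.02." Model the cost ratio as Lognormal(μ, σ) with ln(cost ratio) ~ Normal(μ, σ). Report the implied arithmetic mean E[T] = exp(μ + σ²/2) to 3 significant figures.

If T ~ Lognormal(μ,σ) then ln T ~ Normal(μ,σ), so the p-quantile of ln T is μ + z_p·σ.
ln(1.25) = 0.2231 and ln(2.02) = 0.7031; z_{0.12} = -1.175, z_{0.87} = 1.126.
σ = (0.7031 − 0.2231)/(1.126 − (-1.175)) = 0.209.
μ = 0.2231 − (-1.175)·0.209 = 0.468.
E[T] = exp(μ + σ²/2) = exp(0.468 + 0.0217) = 1.63.

E[T] ≈ 1.63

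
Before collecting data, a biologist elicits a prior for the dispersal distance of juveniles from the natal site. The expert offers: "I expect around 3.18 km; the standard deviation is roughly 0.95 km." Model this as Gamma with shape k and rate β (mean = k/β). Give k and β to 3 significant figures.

For Gamma(k, rate β): mean = k/β, variance = k/β², so CV = 1/√k.
CV = SD/mean = 0.95/3.18 = 0.2987, hence k = 1/CV² = 11.2.
Then β = k/mean = 11.2/3.18 = 3.52.

k ≈ 11.2, β ≈ 3.52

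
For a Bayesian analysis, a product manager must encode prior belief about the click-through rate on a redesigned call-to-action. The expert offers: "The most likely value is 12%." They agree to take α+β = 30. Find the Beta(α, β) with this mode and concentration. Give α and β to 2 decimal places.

α = 4.36, β = 25.64

For α,β > 1 the Beta mode is (α−1)/(α+β−2). With α+β = 30, the mode is (α−1)/28.
Set (α−1)/28 = 0.12 → α = 1 + 0.12·28 = 4.36.
β = 30 − α = 25.64.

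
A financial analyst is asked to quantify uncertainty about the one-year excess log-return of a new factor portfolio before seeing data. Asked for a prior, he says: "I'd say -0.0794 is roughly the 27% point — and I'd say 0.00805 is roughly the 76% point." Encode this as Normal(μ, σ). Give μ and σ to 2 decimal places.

For Normal(μ,σ), the p-quantile is μ + z_p·σ. Here z_{0.27} = -0.6128, z_{0.76} = 0.7063.
So -0.0794 = μ − 0.6128σ and 0.00805 = μ + 0.7063σ.
Subtracting: σ = (0.00805 − -0.0794)/(0.7063 − (-0.6128)) = 0.07.
Then μ = -0.0794 − (-0.6128)·0.07 = -0.04.

μ = -0.04, σ = 0.07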